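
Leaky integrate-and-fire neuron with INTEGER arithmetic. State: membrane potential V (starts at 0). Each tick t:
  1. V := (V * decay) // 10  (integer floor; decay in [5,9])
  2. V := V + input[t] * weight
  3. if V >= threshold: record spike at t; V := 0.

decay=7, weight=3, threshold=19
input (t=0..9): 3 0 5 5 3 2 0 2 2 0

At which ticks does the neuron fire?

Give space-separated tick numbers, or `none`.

t=0: input=3 -> V=9
t=1: input=0 -> V=6
t=2: input=5 -> V=0 FIRE
t=3: input=5 -> V=15
t=4: input=3 -> V=0 FIRE
t=5: input=2 -> V=6
t=6: input=0 -> V=4
t=7: input=2 -> V=8
t=8: input=2 -> V=11
t=9: input=0 -> V=7

Answer: 2 4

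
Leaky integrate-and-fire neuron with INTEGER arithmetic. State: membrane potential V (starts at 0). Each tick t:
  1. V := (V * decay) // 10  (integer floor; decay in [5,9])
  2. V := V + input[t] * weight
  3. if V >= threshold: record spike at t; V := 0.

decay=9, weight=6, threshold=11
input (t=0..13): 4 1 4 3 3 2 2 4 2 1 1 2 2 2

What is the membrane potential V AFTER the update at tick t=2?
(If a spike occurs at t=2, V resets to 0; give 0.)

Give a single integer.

t=0: input=4 -> V=0 FIRE
t=1: input=1 -> V=6
t=2: input=4 -> V=0 FIRE
t=3: input=3 -> V=0 FIRE
t=4: input=3 -> V=0 FIRE
t=5: input=2 -> V=0 FIRE
t=6: input=2 -> V=0 FIRE
t=7: input=4 -> V=0 FIRE
t=8: input=2 -> V=0 FIRE
t=9: input=1 -> V=6
t=10: input=1 -> V=0 FIRE
t=11: input=2 -> V=0 FIRE
t=12: input=2 -> V=0 FIRE
t=13: input=2 -> V=0 FIRE

Answer: 0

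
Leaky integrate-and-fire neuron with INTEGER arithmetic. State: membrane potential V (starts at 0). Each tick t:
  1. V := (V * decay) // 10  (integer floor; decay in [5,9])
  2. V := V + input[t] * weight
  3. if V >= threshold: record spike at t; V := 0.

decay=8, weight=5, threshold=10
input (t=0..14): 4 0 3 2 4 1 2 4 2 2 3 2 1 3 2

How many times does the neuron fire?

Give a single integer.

Answer: 12

Derivation:
t=0: input=4 -> V=0 FIRE
t=1: input=0 -> V=0
t=2: input=3 -> V=0 FIRE
t=3: input=2 -> V=0 FIRE
t=4: input=4 -> V=0 FIRE
t=5: input=1 -> V=5
t=6: input=2 -> V=0 FIRE
t=7: input=4 -> V=0 FIRE
t=8: input=2 -> V=0 FIRE
t=9: input=2 -> V=0 FIRE
t=10: input=3 -> V=0 FIRE
t=11: input=2 -> V=0 FIRE
t=12: input=1 -> V=5
t=13: input=3 -> V=0 FIRE
t=14: input=2 -> V=0 FIRE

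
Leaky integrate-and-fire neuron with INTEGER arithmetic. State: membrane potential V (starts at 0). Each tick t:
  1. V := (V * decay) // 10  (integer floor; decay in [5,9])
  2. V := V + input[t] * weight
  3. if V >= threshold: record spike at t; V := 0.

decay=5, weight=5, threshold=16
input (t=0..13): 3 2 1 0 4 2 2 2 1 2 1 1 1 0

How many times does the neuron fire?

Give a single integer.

t=0: input=3 -> V=15
t=1: input=2 -> V=0 FIRE
t=2: input=1 -> V=5
t=3: input=0 -> V=2
t=4: input=4 -> V=0 FIRE
t=5: input=2 -> V=10
t=6: input=2 -> V=15
t=7: input=2 -> V=0 FIRE
t=8: input=1 -> V=5
t=9: input=2 -> V=12
t=10: input=1 -> V=11
t=11: input=1 -> V=10
t=12: input=1 -> V=10
t=13: input=0 -> V=5

Answer: 3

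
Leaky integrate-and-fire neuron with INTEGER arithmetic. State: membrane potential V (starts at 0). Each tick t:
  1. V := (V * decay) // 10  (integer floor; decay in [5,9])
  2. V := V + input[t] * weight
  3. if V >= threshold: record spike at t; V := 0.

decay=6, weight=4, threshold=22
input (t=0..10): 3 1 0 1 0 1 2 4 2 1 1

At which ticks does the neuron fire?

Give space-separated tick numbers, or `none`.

t=0: input=3 -> V=12
t=1: input=1 -> V=11
t=2: input=0 -> V=6
t=3: input=1 -> V=7
t=4: input=0 -> V=4
t=5: input=1 -> V=6
t=6: input=2 -> V=11
t=7: input=4 -> V=0 FIRE
t=8: input=2 -> V=8
t=9: input=1 -> V=8
t=10: input=1 -> V=8

Answer: 7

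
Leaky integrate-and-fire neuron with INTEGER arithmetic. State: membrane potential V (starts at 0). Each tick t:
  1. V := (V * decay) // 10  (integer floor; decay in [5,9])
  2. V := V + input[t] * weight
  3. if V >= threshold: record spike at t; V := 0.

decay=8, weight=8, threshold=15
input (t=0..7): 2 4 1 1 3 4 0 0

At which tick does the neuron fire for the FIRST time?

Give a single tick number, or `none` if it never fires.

Answer: 0

Derivation:
t=0: input=2 -> V=0 FIRE
t=1: input=4 -> V=0 FIRE
t=2: input=1 -> V=8
t=3: input=1 -> V=14
t=4: input=3 -> V=0 FIRE
t=5: input=4 -> V=0 FIRE
t=6: input=0 -> V=0
t=7: input=0 -> V=0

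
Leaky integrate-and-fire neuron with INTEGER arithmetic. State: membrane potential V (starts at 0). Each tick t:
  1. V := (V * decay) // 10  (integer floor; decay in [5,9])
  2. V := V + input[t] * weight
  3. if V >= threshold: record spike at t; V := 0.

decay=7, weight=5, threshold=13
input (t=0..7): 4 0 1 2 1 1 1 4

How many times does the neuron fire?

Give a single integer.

t=0: input=4 -> V=0 FIRE
t=1: input=0 -> V=0
t=2: input=1 -> V=5
t=3: input=2 -> V=0 FIRE
t=4: input=1 -> V=5
t=5: input=1 -> V=8
t=6: input=1 -> V=10
t=7: input=4 -> V=0 FIRE

Answer: 3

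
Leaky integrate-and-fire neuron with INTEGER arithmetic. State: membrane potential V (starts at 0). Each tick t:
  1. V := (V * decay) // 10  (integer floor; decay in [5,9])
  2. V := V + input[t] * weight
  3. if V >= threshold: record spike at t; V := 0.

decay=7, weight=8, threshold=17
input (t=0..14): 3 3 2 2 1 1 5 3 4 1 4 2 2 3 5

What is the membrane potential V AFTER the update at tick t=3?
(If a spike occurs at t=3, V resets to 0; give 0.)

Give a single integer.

t=0: input=3 -> V=0 FIRE
t=1: input=3 -> V=0 FIRE
t=2: input=2 -> V=16
t=3: input=2 -> V=0 FIRE
t=4: input=1 -> V=8
t=5: input=1 -> V=13
t=6: input=5 -> V=0 FIRE
t=7: input=3 -> V=0 FIRE
t=8: input=4 -> V=0 FIRE
t=9: input=1 -> V=8
t=10: input=4 -> V=0 FIRE
t=11: input=2 -> V=16
t=12: input=2 -> V=0 FIRE
t=13: input=3 -> V=0 FIRE
t=14: input=5 -> V=0 FIRE

Answer: 0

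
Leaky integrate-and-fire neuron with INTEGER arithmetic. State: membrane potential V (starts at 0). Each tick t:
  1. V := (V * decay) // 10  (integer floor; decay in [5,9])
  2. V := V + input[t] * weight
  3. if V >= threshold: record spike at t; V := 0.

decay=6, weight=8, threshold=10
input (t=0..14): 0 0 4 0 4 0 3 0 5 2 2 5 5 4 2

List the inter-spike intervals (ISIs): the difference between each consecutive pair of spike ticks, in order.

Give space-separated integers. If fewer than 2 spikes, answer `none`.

t=0: input=0 -> V=0
t=1: input=0 -> V=0
t=2: input=4 -> V=0 FIRE
t=3: input=0 -> V=0
t=4: input=4 -> V=0 FIRE
t=5: input=0 -> V=0
t=6: input=3 -> V=0 FIRE
t=7: input=0 -> V=0
t=8: input=5 -> V=0 FIRE
t=9: input=2 -> V=0 FIRE
t=10: input=2 -> V=0 FIRE
t=11: input=5 -> V=0 FIRE
t=12: input=5 -> V=0 FIRE
t=13: input=4 -> V=0 FIRE
t=14: input=2 -> V=0 FIRE

Answer: 2 2 2 1 1 1 1 1 1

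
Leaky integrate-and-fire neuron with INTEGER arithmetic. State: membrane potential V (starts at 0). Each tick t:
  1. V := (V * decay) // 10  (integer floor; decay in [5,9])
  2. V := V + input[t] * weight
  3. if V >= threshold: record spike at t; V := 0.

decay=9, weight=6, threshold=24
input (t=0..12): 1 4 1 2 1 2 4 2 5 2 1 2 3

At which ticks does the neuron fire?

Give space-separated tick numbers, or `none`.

Answer: 1 5 6 8 11

Derivation:
t=0: input=1 -> V=6
t=1: input=4 -> V=0 FIRE
t=2: input=1 -> V=6
t=3: input=2 -> V=17
t=4: input=1 -> V=21
t=5: input=2 -> V=0 FIRE
t=6: input=4 -> V=0 FIRE
t=7: input=2 -> V=12
t=8: input=5 -> V=0 FIRE
t=9: input=2 -> V=12
t=10: input=1 -> V=16
t=11: input=2 -> V=0 FIRE
t=12: input=3 -> V=18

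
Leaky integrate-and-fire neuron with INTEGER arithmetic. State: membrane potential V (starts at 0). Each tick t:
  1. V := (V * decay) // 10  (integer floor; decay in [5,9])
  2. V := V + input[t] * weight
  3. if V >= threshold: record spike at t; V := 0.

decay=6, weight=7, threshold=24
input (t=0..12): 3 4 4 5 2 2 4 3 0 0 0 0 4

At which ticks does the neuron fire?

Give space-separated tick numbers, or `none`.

t=0: input=3 -> V=21
t=1: input=4 -> V=0 FIRE
t=2: input=4 -> V=0 FIRE
t=3: input=5 -> V=0 FIRE
t=4: input=2 -> V=14
t=5: input=2 -> V=22
t=6: input=4 -> V=0 FIRE
t=7: input=3 -> V=21
t=8: input=0 -> V=12
t=9: input=0 -> V=7
t=10: input=0 -> V=4
t=11: input=0 -> V=2
t=12: input=4 -> V=0 FIRE

Answer: 1 2 3 6 12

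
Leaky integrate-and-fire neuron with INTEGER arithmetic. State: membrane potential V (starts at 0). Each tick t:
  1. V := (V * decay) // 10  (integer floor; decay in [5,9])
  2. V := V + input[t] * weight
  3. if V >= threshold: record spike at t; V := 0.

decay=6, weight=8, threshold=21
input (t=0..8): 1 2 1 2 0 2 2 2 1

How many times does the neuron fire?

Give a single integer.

Answer: 2

Derivation:
t=0: input=1 -> V=8
t=1: input=2 -> V=20
t=2: input=1 -> V=20
t=3: input=2 -> V=0 FIRE
t=4: input=0 -> V=0
t=5: input=2 -> V=16
t=6: input=2 -> V=0 FIRE
t=7: input=2 -> V=16
t=8: input=1 -> V=17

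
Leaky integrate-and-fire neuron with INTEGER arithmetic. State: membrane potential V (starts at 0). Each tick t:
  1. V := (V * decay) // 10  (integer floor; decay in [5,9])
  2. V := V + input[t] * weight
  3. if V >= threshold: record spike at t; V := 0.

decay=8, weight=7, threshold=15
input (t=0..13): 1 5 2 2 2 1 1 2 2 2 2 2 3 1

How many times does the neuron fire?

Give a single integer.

Answer: 7

Derivation:
t=0: input=1 -> V=7
t=1: input=5 -> V=0 FIRE
t=2: input=2 -> V=14
t=3: input=2 -> V=0 FIRE
t=4: input=2 -> V=14
t=5: input=1 -> V=0 FIRE
t=6: input=1 -> V=7
t=7: input=2 -> V=0 FIRE
t=8: input=2 -> V=14
t=9: input=2 -> V=0 FIRE
t=10: input=2 -> V=14
t=11: input=2 -> V=0 FIRE
t=12: input=3 -> V=0 FIRE
t=13: input=1 -> V=7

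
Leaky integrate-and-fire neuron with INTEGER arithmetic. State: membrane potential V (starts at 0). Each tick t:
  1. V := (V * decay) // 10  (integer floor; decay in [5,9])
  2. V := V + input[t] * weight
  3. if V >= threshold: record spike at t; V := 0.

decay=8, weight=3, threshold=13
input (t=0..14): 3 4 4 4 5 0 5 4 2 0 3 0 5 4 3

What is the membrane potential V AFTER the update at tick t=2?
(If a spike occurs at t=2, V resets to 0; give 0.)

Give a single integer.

Answer: 12

Derivation:
t=0: input=3 -> V=9
t=1: input=4 -> V=0 FIRE
t=2: input=4 -> V=12
t=3: input=4 -> V=0 FIRE
t=4: input=5 -> V=0 FIRE
t=5: input=0 -> V=0
t=6: input=5 -> V=0 FIRE
t=7: input=4 -> V=12
t=8: input=2 -> V=0 FIRE
t=9: input=0 -> V=0
t=10: input=3 -> V=9
t=11: input=0 -> V=7
t=12: input=5 -> V=0 FIRE
t=13: input=4 -> V=12
t=14: input=3 -> V=0 FIRE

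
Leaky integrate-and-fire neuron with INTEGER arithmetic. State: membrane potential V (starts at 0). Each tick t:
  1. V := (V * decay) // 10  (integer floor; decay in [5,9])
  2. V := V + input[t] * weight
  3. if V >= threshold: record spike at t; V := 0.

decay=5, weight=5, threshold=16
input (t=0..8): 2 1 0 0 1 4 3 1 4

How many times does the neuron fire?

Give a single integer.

Answer: 2

Derivation:
t=0: input=2 -> V=10
t=1: input=1 -> V=10
t=2: input=0 -> V=5
t=3: input=0 -> V=2
t=4: input=1 -> V=6
t=5: input=4 -> V=0 FIRE
t=6: input=3 -> V=15
t=7: input=1 -> V=12
t=8: input=4 -> V=0 FIRE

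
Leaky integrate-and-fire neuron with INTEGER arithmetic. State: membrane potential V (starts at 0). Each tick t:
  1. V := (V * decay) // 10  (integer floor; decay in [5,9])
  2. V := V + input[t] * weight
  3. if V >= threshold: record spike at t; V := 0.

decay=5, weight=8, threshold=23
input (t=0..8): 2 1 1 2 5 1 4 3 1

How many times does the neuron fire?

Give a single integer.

t=0: input=2 -> V=16
t=1: input=1 -> V=16
t=2: input=1 -> V=16
t=3: input=2 -> V=0 FIRE
t=4: input=5 -> V=0 FIRE
t=5: input=1 -> V=8
t=6: input=4 -> V=0 FIRE
t=7: input=3 -> V=0 FIRE
t=8: input=1 -> V=8

Answer: 4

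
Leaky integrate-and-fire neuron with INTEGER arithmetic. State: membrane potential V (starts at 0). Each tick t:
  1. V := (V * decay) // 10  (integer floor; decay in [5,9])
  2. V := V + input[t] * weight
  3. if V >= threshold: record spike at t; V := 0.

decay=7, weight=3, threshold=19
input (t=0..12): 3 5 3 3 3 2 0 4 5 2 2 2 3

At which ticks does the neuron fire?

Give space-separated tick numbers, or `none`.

t=0: input=3 -> V=9
t=1: input=5 -> V=0 FIRE
t=2: input=3 -> V=9
t=3: input=3 -> V=15
t=4: input=3 -> V=0 FIRE
t=5: input=2 -> V=6
t=6: input=0 -> V=4
t=7: input=4 -> V=14
t=8: input=5 -> V=0 FIRE
t=9: input=2 -> V=6
t=10: input=2 -> V=10
t=11: input=2 -> V=13
t=12: input=3 -> V=18

Answer: 1 4 8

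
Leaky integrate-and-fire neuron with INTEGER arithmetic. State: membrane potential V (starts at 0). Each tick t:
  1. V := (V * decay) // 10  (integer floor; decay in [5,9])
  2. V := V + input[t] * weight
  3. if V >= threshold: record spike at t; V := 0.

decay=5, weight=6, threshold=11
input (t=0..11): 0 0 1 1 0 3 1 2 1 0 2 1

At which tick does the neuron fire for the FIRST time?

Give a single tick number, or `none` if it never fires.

Answer: 5

Derivation:
t=0: input=0 -> V=0
t=1: input=0 -> V=0
t=2: input=1 -> V=6
t=3: input=1 -> V=9
t=4: input=0 -> V=4
t=5: input=3 -> V=0 FIRE
t=6: input=1 -> V=6
t=7: input=2 -> V=0 FIRE
t=8: input=1 -> V=6
t=9: input=0 -> V=3
t=10: input=2 -> V=0 FIRE
t=11: input=1 -> V=6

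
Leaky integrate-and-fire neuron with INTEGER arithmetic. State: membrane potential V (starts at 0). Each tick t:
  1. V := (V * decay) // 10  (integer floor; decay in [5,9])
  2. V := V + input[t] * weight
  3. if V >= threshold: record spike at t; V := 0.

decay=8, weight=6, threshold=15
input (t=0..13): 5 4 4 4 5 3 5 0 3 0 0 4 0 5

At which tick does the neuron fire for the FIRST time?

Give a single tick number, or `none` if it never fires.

Answer: 0

Derivation:
t=0: input=5 -> V=0 FIRE
t=1: input=4 -> V=0 FIRE
t=2: input=4 -> V=0 FIRE
t=3: input=4 -> V=0 FIRE
t=4: input=5 -> V=0 FIRE
t=5: input=3 -> V=0 FIRE
t=6: input=5 -> V=0 FIRE
t=7: input=0 -> V=0
t=8: input=3 -> V=0 FIRE
t=9: input=0 -> V=0
t=10: input=0 -> V=0
t=11: input=4 -> V=0 FIRE
t=12: input=0 -> V=0
t=13: input=5 -> V=0 FIRE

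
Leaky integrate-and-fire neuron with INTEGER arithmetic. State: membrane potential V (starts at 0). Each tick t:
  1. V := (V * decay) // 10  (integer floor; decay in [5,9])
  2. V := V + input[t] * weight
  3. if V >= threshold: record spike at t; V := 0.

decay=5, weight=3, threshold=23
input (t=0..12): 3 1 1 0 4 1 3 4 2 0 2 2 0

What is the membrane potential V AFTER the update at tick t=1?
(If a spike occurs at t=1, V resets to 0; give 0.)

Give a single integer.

t=0: input=3 -> V=9
t=1: input=1 -> V=7
t=2: input=1 -> V=6
t=3: input=0 -> V=3
t=4: input=4 -> V=13
t=5: input=1 -> V=9
t=6: input=3 -> V=13
t=7: input=4 -> V=18
t=8: input=2 -> V=15
t=9: input=0 -> V=7
t=10: input=2 -> V=9
t=11: input=2 -> V=10
t=12: input=0 -> V=5

Answer: 7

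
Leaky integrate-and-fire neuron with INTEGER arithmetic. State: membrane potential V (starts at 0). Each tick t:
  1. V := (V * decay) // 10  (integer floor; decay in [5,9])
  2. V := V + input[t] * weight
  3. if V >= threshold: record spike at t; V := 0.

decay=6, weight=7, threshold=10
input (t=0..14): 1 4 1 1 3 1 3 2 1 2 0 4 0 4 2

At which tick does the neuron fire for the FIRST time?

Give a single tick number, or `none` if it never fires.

Answer: 1

Derivation:
t=0: input=1 -> V=7
t=1: input=4 -> V=0 FIRE
t=2: input=1 -> V=7
t=3: input=1 -> V=0 FIRE
t=4: input=3 -> V=0 FIRE
t=5: input=1 -> V=7
t=6: input=3 -> V=0 FIRE
t=7: input=2 -> V=0 FIRE
t=8: input=1 -> V=7
t=9: input=2 -> V=0 FIRE
t=10: input=0 -> V=0
t=11: input=4 -> V=0 FIRE
t=12: input=0 -> V=0
t=13: input=4 -> V=0 FIRE
t=14: input=2 -> V=0 FIRE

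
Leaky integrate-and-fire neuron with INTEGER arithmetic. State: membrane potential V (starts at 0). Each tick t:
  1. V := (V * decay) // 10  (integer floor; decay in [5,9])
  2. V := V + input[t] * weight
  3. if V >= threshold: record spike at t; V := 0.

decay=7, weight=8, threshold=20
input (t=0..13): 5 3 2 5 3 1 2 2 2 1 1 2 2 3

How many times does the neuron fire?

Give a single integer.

t=0: input=5 -> V=0 FIRE
t=1: input=3 -> V=0 FIRE
t=2: input=2 -> V=16
t=3: input=5 -> V=0 FIRE
t=4: input=3 -> V=0 FIRE
t=5: input=1 -> V=8
t=6: input=2 -> V=0 FIRE
t=7: input=2 -> V=16
t=8: input=2 -> V=0 FIRE
t=9: input=1 -> V=8
t=10: input=1 -> V=13
t=11: input=2 -> V=0 FIRE
t=12: input=2 -> V=16
t=13: input=3 -> V=0 FIRE

Answer: 8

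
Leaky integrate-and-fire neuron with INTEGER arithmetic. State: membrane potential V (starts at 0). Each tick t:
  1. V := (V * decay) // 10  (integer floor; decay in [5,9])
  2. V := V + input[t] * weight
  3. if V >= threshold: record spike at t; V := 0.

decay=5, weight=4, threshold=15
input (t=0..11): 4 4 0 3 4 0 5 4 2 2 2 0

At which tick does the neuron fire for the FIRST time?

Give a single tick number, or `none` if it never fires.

Answer: 0

Derivation:
t=0: input=4 -> V=0 FIRE
t=1: input=4 -> V=0 FIRE
t=2: input=0 -> V=0
t=3: input=3 -> V=12
t=4: input=4 -> V=0 FIRE
t=5: input=0 -> V=0
t=6: input=5 -> V=0 FIRE
t=7: input=4 -> V=0 FIRE
t=8: input=2 -> V=8
t=9: input=2 -> V=12
t=10: input=2 -> V=14
t=11: input=0 -> V=7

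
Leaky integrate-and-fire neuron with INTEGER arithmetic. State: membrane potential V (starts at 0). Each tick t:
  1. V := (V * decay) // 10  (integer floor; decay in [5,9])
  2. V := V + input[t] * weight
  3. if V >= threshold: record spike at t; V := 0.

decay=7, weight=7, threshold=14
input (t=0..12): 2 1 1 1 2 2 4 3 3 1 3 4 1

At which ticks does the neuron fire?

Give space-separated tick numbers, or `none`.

Answer: 0 3 4 5 6 7 8 10 11

Derivation:
t=0: input=2 -> V=0 FIRE
t=1: input=1 -> V=7
t=2: input=1 -> V=11
t=3: input=1 -> V=0 FIRE
t=4: input=2 -> V=0 FIRE
t=5: input=2 -> V=0 FIRE
t=6: input=4 -> V=0 FIRE
t=7: input=3 -> V=0 FIRE
t=8: input=3 -> V=0 FIRE
t=9: input=1 -> V=7
t=10: input=3 -> V=0 FIRE
t=11: input=4 -> V=0 FIRE
t=12: input=1 -> V=7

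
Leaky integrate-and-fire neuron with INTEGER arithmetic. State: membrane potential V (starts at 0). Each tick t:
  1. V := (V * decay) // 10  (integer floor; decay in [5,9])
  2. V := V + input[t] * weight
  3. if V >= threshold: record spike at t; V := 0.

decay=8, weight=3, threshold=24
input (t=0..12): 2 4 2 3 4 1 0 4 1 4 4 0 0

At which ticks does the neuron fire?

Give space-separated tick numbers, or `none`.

Answer: 4 10

Derivation:
t=0: input=2 -> V=6
t=1: input=4 -> V=16
t=2: input=2 -> V=18
t=3: input=3 -> V=23
t=4: input=4 -> V=0 FIRE
t=5: input=1 -> V=3
t=6: input=0 -> V=2
t=7: input=4 -> V=13
t=8: input=1 -> V=13
t=9: input=4 -> V=22
t=10: input=4 -> V=0 FIRE
t=11: input=0 -> V=0
t=12: input=0 -> V=0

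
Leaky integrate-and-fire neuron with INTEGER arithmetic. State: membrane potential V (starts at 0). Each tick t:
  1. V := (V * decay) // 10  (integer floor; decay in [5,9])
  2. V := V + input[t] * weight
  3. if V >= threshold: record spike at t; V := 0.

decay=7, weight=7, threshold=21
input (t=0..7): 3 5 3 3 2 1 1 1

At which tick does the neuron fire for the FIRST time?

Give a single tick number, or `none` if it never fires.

Answer: 0

Derivation:
t=0: input=3 -> V=0 FIRE
t=1: input=5 -> V=0 FIRE
t=2: input=3 -> V=0 FIRE
t=3: input=3 -> V=0 FIRE
t=4: input=2 -> V=14
t=5: input=1 -> V=16
t=6: input=1 -> V=18
t=7: input=1 -> V=19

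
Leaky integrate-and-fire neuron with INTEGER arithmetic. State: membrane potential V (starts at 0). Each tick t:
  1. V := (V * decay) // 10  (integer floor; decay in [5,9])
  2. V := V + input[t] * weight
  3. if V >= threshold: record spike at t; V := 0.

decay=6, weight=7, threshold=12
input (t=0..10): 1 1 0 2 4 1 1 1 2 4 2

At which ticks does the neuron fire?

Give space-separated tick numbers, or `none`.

t=0: input=1 -> V=7
t=1: input=1 -> V=11
t=2: input=0 -> V=6
t=3: input=2 -> V=0 FIRE
t=4: input=4 -> V=0 FIRE
t=5: input=1 -> V=7
t=6: input=1 -> V=11
t=7: input=1 -> V=0 FIRE
t=8: input=2 -> V=0 FIRE
t=9: input=4 -> V=0 FIRE
t=10: input=2 -> V=0 FIRE

Answer: 3 4 7 8 9 10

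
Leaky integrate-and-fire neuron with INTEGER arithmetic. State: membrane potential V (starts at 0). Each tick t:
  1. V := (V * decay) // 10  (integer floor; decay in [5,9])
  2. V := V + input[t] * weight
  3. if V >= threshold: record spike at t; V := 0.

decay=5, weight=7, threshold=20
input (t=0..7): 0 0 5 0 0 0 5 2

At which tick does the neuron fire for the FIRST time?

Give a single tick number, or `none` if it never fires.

t=0: input=0 -> V=0
t=1: input=0 -> V=0
t=2: input=5 -> V=0 FIRE
t=3: input=0 -> V=0
t=4: input=0 -> V=0
t=5: input=0 -> V=0
t=6: input=5 -> V=0 FIRE
t=7: input=2 -> V=14

Answer: 2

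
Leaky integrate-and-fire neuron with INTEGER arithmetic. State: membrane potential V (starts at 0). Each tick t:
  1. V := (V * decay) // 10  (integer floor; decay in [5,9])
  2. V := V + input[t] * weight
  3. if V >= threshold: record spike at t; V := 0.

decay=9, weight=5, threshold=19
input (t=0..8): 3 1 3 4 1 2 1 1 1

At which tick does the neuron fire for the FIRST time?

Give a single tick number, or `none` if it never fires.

t=0: input=3 -> V=15
t=1: input=1 -> V=18
t=2: input=3 -> V=0 FIRE
t=3: input=4 -> V=0 FIRE
t=4: input=1 -> V=5
t=5: input=2 -> V=14
t=6: input=1 -> V=17
t=7: input=1 -> V=0 FIRE
t=8: input=1 -> V=5

Answer: 2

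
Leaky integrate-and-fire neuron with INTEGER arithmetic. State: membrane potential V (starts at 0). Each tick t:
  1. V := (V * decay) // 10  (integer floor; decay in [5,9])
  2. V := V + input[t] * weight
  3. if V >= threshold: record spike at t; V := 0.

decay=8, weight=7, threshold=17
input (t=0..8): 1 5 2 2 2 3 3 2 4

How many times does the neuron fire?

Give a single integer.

t=0: input=1 -> V=7
t=1: input=5 -> V=0 FIRE
t=2: input=2 -> V=14
t=3: input=2 -> V=0 FIRE
t=4: input=2 -> V=14
t=5: input=3 -> V=0 FIRE
t=6: input=3 -> V=0 FIRE
t=7: input=2 -> V=14
t=8: input=4 -> V=0 FIRE

Answer: 5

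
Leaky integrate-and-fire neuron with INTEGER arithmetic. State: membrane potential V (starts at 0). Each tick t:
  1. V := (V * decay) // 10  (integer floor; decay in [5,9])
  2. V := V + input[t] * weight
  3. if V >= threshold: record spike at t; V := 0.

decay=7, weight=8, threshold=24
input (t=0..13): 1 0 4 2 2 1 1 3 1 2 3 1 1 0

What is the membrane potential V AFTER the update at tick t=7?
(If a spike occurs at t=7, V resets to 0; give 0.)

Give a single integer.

t=0: input=1 -> V=8
t=1: input=0 -> V=5
t=2: input=4 -> V=0 FIRE
t=3: input=2 -> V=16
t=4: input=2 -> V=0 FIRE
t=5: input=1 -> V=8
t=6: input=1 -> V=13
t=7: input=3 -> V=0 FIRE
t=8: input=1 -> V=8
t=9: input=2 -> V=21
t=10: input=3 -> V=0 FIRE
t=11: input=1 -> V=8
t=12: input=1 -> V=13
t=13: input=0 -> V=9

Answer: 0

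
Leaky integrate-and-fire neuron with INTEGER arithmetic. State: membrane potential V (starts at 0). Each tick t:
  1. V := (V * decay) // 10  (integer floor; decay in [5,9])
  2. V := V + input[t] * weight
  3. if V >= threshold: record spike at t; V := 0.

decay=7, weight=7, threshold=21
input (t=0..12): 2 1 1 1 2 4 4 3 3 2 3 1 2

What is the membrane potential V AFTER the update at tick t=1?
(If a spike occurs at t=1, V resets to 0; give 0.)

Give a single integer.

t=0: input=2 -> V=14
t=1: input=1 -> V=16
t=2: input=1 -> V=18
t=3: input=1 -> V=19
t=4: input=2 -> V=0 FIRE
t=5: input=4 -> V=0 FIRE
t=6: input=4 -> V=0 FIRE
t=7: input=3 -> V=0 FIRE
t=8: input=3 -> V=0 FIRE
t=9: input=2 -> V=14
t=10: input=3 -> V=0 FIRE
t=11: input=1 -> V=7
t=12: input=2 -> V=18

Answer: 16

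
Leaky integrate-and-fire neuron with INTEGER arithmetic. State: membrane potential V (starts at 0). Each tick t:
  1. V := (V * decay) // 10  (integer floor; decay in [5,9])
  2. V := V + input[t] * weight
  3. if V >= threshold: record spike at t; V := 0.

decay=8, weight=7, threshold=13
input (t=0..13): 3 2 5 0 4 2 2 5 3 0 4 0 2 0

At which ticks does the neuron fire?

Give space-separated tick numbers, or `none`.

Answer: 0 1 2 4 5 6 7 8 10 12

Derivation:
t=0: input=3 -> V=0 FIRE
t=1: input=2 -> V=0 FIRE
t=2: input=5 -> V=0 FIRE
t=3: input=0 -> V=0
t=4: input=4 -> V=0 FIRE
t=5: input=2 -> V=0 FIRE
t=6: input=2 -> V=0 FIRE
t=7: input=5 -> V=0 FIRE
t=8: input=3 -> V=0 FIRE
t=9: input=0 -> V=0
t=10: input=4 -> V=0 FIRE
t=11: input=0 -> V=0
t=12: input=2 -> V=0 FIRE
t=13: input=0 -> V=0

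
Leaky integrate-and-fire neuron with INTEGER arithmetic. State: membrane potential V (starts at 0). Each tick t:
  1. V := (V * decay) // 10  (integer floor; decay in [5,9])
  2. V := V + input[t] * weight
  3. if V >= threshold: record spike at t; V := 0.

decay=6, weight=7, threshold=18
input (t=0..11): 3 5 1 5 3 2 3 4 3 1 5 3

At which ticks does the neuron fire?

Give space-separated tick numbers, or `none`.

t=0: input=3 -> V=0 FIRE
t=1: input=5 -> V=0 FIRE
t=2: input=1 -> V=7
t=3: input=5 -> V=0 FIRE
t=4: input=3 -> V=0 FIRE
t=5: input=2 -> V=14
t=6: input=3 -> V=0 FIRE
t=7: input=4 -> V=0 FIRE
t=8: input=3 -> V=0 FIRE
t=9: input=1 -> V=7
t=10: input=5 -> V=0 FIRE
t=11: input=3 -> V=0 FIRE

Answer: 0 1 3 4 6 7 8 10 11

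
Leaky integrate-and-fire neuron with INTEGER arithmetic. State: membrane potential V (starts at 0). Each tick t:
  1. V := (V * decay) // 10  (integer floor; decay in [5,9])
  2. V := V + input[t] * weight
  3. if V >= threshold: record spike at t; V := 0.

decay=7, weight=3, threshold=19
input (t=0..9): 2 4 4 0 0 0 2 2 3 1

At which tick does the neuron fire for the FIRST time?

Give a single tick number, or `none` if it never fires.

t=0: input=2 -> V=6
t=1: input=4 -> V=16
t=2: input=4 -> V=0 FIRE
t=3: input=0 -> V=0
t=4: input=0 -> V=0
t=5: input=0 -> V=0
t=6: input=2 -> V=6
t=7: input=2 -> V=10
t=8: input=3 -> V=16
t=9: input=1 -> V=14

Answer: 2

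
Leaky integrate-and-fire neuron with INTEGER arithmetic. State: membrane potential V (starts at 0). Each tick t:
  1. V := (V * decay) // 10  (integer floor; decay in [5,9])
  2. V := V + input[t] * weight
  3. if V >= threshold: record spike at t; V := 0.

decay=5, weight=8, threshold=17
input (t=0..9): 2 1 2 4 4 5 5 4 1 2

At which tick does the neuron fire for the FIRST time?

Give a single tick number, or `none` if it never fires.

t=0: input=2 -> V=16
t=1: input=1 -> V=16
t=2: input=2 -> V=0 FIRE
t=3: input=4 -> V=0 FIRE
t=4: input=4 -> V=0 FIRE
t=5: input=5 -> V=0 FIRE
t=6: input=5 -> V=0 FIRE
t=7: input=4 -> V=0 FIRE
t=8: input=1 -> V=8
t=9: input=2 -> V=0 FIRE

Answer: 2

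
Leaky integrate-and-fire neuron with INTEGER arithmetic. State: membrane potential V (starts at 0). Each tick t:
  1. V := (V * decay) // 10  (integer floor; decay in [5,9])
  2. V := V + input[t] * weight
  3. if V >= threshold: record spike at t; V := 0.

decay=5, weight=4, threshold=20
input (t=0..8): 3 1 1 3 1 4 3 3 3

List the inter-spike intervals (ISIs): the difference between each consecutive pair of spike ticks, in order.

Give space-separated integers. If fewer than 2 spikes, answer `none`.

t=0: input=3 -> V=12
t=1: input=1 -> V=10
t=2: input=1 -> V=9
t=3: input=3 -> V=16
t=4: input=1 -> V=12
t=5: input=4 -> V=0 FIRE
t=6: input=3 -> V=12
t=7: input=3 -> V=18
t=8: input=3 -> V=0 FIRE

Answer: 3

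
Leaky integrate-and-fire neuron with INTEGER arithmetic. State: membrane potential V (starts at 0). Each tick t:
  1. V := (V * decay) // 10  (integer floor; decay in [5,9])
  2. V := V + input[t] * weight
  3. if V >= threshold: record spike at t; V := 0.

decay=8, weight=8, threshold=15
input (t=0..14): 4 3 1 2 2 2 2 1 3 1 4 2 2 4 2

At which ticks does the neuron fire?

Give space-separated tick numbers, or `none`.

Answer: 0 1 3 4 5 6 8 10 11 12 13 14

Derivation:
t=0: input=4 -> V=0 FIRE
t=1: input=3 -> V=0 FIRE
t=2: input=1 -> V=8
t=3: input=2 -> V=0 FIRE
t=4: input=2 -> V=0 FIRE
t=5: input=2 -> V=0 FIRE
t=6: input=2 -> V=0 FIRE
t=7: input=1 -> V=8
t=8: input=3 -> V=0 FIRE
t=9: input=1 -> V=8
t=10: input=4 -> V=0 FIRE
t=11: input=2 -> V=0 FIRE
t=12: input=2 -> V=0 FIRE
t=13: input=4 -> V=0 FIRE
t=14: input=2 -> V=0 FIRE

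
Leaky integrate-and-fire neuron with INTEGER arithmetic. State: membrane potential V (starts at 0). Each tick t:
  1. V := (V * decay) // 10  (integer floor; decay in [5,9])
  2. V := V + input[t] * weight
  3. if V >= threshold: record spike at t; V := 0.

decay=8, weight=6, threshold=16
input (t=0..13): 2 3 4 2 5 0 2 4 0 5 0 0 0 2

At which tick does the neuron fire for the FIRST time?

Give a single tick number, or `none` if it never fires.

Answer: 1

Derivation:
t=0: input=2 -> V=12
t=1: input=3 -> V=0 FIRE
t=2: input=4 -> V=0 FIRE
t=3: input=2 -> V=12
t=4: input=5 -> V=0 FIRE
t=5: input=0 -> V=0
t=6: input=2 -> V=12
t=7: input=4 -> V=0 FIRE
t=8: input=0 -> V=0
t=9: input=5 -> V=0 FIRE
t=10: input=0 -> V=0
t=11: input=0 -> V=0
t=12: input=0 -> V=0
t=13: input=2 -> V=12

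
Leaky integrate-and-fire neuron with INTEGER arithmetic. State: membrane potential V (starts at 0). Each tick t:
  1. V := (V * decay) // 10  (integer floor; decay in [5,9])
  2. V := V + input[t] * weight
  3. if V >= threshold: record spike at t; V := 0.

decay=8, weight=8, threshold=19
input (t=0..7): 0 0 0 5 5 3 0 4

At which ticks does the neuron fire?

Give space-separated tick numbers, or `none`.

Answer: 3 4 5 7

Derivation:
t=0: input=0 -> V=0
t=1: input=0 -> V=0
t=2: input=0 -> V=0
t=3: input=5 -> V=0 FIRE
t=4: input=5 -> V=0 FIRE
t=5: input=3 -> V=0 FIRE
t=6: input=0 -> V=0
t=7: input=4 -> V=0 FIRE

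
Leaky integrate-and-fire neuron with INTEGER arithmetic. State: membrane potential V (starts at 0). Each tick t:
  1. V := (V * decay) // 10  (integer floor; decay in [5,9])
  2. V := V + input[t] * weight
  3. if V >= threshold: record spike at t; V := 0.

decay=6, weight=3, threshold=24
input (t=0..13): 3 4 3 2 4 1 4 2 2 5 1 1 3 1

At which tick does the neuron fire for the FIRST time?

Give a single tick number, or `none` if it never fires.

t=0: input=3 -> V=9
t=1: input=4 -> V=17
t=2: input=3 -> V=19
t=3: input=2 -> V=17
t=4: input=4 -> V=22
t=5: input=1 -> V=16
t=6: input=4 -> V=21
t=7: input=2 -> V=18
t=8: input=2 -> V=16
t=9: input=5 -> V=0 FIRE
t=10: input=1 -> V=3
t=11: input=1 -> V=4
t=12: input=3 -> V=11
t=13: input=1 -> V=9

Answer: 9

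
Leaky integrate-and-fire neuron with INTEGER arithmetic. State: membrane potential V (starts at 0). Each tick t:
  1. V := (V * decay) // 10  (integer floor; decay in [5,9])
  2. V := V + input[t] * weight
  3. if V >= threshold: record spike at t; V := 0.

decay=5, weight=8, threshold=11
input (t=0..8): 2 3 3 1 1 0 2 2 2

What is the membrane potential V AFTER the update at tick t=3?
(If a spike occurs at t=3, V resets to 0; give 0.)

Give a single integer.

Answer: 8

Derivation:
t=0: input=2 -> V=0 FIRE
t=1: input=3 -> V=0 FIRE
t=2: input=3 -> V=0 FIRE
t=3: input=1 -> V=8
t=4: input=1 -> V=0 FIRE
t=5: input=0 -> V=0
t=6: input=2 -> V=0 FIRE
t=7: input=2 -> V=0 FIRE
t=8: input=2 -> V=0 FIRE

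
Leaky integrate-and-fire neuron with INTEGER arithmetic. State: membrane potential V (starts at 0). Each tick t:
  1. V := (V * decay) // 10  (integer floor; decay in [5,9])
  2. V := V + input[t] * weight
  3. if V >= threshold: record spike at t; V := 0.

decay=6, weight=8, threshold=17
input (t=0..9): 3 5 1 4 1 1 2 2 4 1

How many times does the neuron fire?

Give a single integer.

t=0: input=3 -> V=0 FIRE
t=1: input=5 -> V=0 FIRE
t=2: input=1 -> V=8
t=3: input=4 -> V=0 FIRE
t=4: input=1 -> V=8
t=5: input=1 -> V=12
t=6: input=2 -> V=0 FIRE
t=7: input=2 -> V=16
t=8: input=4 -> V=0 FIRE
t=9: input=1 -> V=8

Answer: 5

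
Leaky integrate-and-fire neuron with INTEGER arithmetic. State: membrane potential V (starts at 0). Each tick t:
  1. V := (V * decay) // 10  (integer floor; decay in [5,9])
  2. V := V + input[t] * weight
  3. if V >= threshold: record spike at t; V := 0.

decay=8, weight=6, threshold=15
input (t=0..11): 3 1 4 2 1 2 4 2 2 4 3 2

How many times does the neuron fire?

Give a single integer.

Answer: 7

Derivation:
t=0: input=3 -> V=0 FIRE
t=1: input=1 -> V=6
t=2: input=4 -> V=0 FIRE
t=3: input=2 -> V=12
t=4: input=1 -> V=0 FIRE
t=5: input=2 -> V=12
t=6: input=4 -> V=0 FIRE
t=7: input=2 -> V=12
t=8: input=2 -> V=0 FIRE
t=9: input=4 -> V=0 FIRE
t=10: input=3 -> V=0 FIRE
t=11: input=2 -> V=12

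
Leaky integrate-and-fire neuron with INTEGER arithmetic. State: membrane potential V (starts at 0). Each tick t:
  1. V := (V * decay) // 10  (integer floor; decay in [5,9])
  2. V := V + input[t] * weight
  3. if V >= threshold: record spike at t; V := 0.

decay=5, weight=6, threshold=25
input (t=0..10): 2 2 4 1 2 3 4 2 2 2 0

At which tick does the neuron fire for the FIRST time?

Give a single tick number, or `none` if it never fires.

Answer: 2

Derivation:
t=0: input=2 -> V=12
t=1: input=2 -> V=18
t=2: input=4 -> V=0 FIRE
t=3: input=1 -> V=6
t=4: input=2 -> V=15
t=5: input=3 -> V=0 FIRE
t=6: input=4 -> V=24
t=7: input=2 -> V=24
t=8: input=2 -> V=24
t=9: input=2 -> V=24
t=10: input=0 -> V=12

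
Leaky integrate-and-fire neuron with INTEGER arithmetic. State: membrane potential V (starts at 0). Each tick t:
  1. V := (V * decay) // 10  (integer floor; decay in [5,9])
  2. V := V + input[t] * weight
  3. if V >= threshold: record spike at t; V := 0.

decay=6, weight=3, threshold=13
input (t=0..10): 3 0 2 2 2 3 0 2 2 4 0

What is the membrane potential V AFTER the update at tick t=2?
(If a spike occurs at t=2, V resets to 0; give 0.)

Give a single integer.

t=0: input=3 -> V=9
t=1: input=0 -> V=5
t=2: input=2 -> V=9
t=3: input=2 -> V=11
t=4: input=2 -> V=12
t=5: input=3 -> V=0 FIRE
t=6: input=0 -> V=0
t=7: input=2 -> V=6
t=8: input=2 -> V=9
t=9: input=4 -> V=0 FIRE
t=10: input=0 -> V=0

Answer: 9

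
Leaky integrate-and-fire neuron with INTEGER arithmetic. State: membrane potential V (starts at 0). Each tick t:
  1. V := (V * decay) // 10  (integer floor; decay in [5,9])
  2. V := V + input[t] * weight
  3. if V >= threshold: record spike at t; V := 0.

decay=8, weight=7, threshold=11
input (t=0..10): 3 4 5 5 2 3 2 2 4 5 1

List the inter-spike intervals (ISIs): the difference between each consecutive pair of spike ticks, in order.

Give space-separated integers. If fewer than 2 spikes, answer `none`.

t=0: input=3 -> V=0 FIRE
t=1: input=4 -> V=0 FIRE
t=2: input=5 -> V=0 FIRE
t=3: input=5 -> V=0 FIRE
t=4: input=2 -> V=0 FIRE
t=5: input=3 -> V=0 FIRE
t=6: input=2 -> V=0 FIRE
t=7: input=2 -> V=0 FIRE
t=8: input=4 -> V=0 FIRE
t=9: input=5 -> V=0 FIRE
t=10: input=1 -> V=7

Answer: 1 1 1 1 1 1 1 1 1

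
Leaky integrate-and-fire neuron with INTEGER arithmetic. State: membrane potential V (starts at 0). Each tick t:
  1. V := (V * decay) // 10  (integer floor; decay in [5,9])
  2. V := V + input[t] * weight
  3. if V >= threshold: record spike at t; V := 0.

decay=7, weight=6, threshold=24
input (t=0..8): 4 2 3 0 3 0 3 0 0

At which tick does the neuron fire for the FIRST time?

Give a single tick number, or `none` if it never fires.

Answer: 0

Derivation:
t=0: input=4 -> V=0 FIRE
t=1: input=2 -> V=12
t=2: input=3 -> V=0 FIRE
t=3: input=0 -> V=0
t=4: input=3 -> V=18
t=5: input=0 -> V=12
t=6: input=3 -> V=0 FIRE
t=7: input=0 -> V=0
t=8: input=0 -> V=0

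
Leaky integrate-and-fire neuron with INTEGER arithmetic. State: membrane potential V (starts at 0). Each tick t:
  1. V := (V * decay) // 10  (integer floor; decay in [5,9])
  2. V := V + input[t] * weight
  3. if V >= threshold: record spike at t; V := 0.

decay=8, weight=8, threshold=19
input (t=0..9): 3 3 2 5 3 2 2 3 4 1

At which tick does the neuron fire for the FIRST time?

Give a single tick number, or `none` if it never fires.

t=0: input=3 -> V=0 FIRE
t=1: input=3 -> V=0 FIRE
t=2: input=2 -> V=16
t=3: input=5 -> V=0 FIRE
t=4: input=3 -> V=0 FIRE
t=5: input=2 -> V=16
t=6: input=2 -> V=0 FIRE
t=7: input=3 -> V=0 FIRE
t=8: input=4 -> V=0 FIRE
t=9: input=1 -> V=8

Answer: 0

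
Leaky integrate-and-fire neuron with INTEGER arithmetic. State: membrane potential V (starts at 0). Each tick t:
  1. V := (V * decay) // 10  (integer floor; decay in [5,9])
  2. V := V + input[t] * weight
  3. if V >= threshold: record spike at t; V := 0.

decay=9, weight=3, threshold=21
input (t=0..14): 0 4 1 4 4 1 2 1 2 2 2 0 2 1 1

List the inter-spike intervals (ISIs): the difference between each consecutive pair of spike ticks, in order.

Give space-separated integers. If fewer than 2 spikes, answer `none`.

t=0: input=0 -> V=0
t=1: input=4 -> V=12
t=2: input=1 -> V=13
t=3: input=4 -> V=0 FIRE
t=4: input=4 -> V=12
t=5: input=1 -> V=13
t=6: input=2 -> V=17
t=7: input=1 -> V=18
t=8: input=2 -> V=0 FIRE
t=9: input=2 -> V=6
t=10: input=2 -> V=11
t=11: input=0 -> V=9
t=12: input=2 -> V=14
t=13: input=1 -> V=15
t=14: input=1 -> V=16

Answer: 5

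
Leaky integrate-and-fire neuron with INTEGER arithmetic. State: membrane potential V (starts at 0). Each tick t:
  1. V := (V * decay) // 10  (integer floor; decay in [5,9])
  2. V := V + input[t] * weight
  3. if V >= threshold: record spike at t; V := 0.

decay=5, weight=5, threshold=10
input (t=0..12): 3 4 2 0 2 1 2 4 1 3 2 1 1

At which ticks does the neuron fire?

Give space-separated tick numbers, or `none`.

t=0: input=3 -> V=0 FIRE
t=1: input=4 -> V=0 FIRE
t=2: input=2 -> V=0 FIRE
t=3: input=0 -> V=0
t=4: input=2 -> V=0 FIRE
t=5: input=1 -> V=5
t=6: input=2 -> V=0 FIRE
t=7: input=4 -> V=0 FIRE
t=8: input=1 -> V=5
t=9: input=3 -> V=0 FIRE
t=10: input=2 -> V=0 FIRE
t=11: input=1 -> V=5
t=12: input=1 -> V=7

Answer: 0 1 2 4 6 7 9 10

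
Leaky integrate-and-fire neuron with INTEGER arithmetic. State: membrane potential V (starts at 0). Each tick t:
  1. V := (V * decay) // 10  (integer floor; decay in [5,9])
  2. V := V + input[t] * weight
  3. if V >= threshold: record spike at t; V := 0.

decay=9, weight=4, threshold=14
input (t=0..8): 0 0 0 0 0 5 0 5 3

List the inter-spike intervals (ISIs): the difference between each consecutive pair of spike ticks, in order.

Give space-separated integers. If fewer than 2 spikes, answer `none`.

Answer: 2

Derivation:
t=0: input=0 -> V=0
t=1: input=0 -> V=0
t=2: input=0 -> V=0
t=3: input=0 -> V=0
t=4: input=0 -> V=0
t=5: input=5 -> V=0 FIRE
t=6: input=0 -> V=0
t=7: input=5 -> V=0 FIRE
t=8: input=3 -> V=12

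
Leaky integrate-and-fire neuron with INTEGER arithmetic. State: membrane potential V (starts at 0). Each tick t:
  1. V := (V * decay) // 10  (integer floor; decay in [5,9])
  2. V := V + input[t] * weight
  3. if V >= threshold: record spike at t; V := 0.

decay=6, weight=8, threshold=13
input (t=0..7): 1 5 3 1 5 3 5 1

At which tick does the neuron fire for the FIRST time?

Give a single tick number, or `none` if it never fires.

t=0: input=1 -> V=8
t=1: input=5 -> V=0 FIRE
t=2: input=3 -> V=0 FIRE
t=3: input=1 -> V=8
t=4: input=5 -> V=0 FIRE
t=5: input=3 -> V=0 FIRE
t=6: input=5 -> V=0 FIRE
t=7: input=1 -> V=8

Answer: 1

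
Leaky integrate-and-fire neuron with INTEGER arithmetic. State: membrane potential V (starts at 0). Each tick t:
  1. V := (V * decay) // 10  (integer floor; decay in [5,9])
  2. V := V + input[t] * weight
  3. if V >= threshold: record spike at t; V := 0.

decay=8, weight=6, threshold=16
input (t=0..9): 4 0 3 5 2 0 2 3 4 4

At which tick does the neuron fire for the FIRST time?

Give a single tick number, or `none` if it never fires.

t=0: input=4 -> V=0 FIRE
t=1: input=0 -> V=0
t=2: input=3 -> V=0 FIRE
t=3: input=5 -> V=0 FIRE
t=4: input=2 -> V=12
t=5: input=0 -> V=9
t=6: input=2 -> V=0 FIRE
t=7: input=3 -> V=0 FIRE
t=8: input=4 -> V=0 FIRE
t=9: input=4 -> V=0 FIRE

Answer: 0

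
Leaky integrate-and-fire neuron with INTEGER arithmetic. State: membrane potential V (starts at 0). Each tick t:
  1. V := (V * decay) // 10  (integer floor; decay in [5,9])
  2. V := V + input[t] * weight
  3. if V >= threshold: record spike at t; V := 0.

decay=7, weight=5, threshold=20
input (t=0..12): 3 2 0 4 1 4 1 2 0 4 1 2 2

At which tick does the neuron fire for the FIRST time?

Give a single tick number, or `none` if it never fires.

t=0: input=3 -> V=15
t=1: input=2 -> V=0 FIRE
t=2: input=0 -> V=0
t=3: input=4 -> V=0 FIRE
t=4: input=1 -> V=5
t=5: input=4 -> V=0 FIRE
t=6: input=1 -> V=5
t=7: input=2 -> V=13
t=8: input=0 -> V=9
t=9: input=4 -> V=0 FIRE
t=10: input=1 -> V=5
t=11: input=2 -> V=13
t=12: input=2 -> V=19

Answer: 1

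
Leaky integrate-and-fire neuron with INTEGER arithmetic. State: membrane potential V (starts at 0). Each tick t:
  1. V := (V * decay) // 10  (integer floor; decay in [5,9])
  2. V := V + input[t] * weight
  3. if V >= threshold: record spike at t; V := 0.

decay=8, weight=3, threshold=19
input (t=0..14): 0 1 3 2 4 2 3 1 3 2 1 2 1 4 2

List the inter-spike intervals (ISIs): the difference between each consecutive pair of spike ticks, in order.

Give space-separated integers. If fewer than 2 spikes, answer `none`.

t=0: input=0 -> V=0
t=1: input=1 -> V=3
t=2: input=3 -> V=11
t=3: input=2 -> V=14
t=4: input=4 -> V=0 FIRE
t=5: input=2 -> V=6
t=6: input=3 -> V=13
t=7: input=1 -> V=13
t=8: input=3 -> V=0 FIRE
t=9: input=2 -> V=6
t=10: input=1 -> V=7
t=11: input=2 -> V=11
t=12: input=1 -> V=11
t=13: input=4 -> V=0 FIRE
t=14: input=2 -> V=6

Answer: 4 5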